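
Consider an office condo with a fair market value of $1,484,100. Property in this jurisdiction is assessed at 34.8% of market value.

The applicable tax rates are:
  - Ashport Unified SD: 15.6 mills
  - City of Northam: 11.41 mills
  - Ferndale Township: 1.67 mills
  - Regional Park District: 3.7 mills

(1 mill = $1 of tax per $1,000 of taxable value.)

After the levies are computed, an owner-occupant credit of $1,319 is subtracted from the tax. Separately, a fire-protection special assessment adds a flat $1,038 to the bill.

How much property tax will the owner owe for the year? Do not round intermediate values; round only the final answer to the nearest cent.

$16,442.19

Assessed value = $1,484,100 × 0.348 = $516,466.8
Ashport Unified SD: $516,466.8 × 0.0156 = $8,056.88208
City of Northam: $516,466.8 × 0.01141 = $5,892.886188
Ferndale Township: $516,466.8 × 0.00167 = $862.499556
Regional Park District: $516,466.8 × 0.0037 = $1,910.92716
Levies subtotal = $16,723.194984
After credit = $16,723.194984 − $1,319 = $15,404.194984
Total = $15,404.194984 + $1,038 = $16,442.194984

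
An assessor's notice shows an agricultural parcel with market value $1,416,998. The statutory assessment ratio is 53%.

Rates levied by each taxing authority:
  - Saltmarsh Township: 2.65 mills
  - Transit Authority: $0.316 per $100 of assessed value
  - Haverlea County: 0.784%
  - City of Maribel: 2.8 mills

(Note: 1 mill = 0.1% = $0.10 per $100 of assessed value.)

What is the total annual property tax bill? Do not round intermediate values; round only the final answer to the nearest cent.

$12,354.10

Assessed value = $1,416,998 × 0.53 = $751,008.94
Saltmarsh Township: $751,008.94 × 0.00265 = $1,990.173691
Transit Authority: $751,008.94 × 0.00316 = $2,373.1882504
Haverlea County: $751,008.94 × 0.00784 = $5,887.9100896
City of Maribel: $751,008.94 × 0.0028 = $2,102.825032
Total = $12,354.097063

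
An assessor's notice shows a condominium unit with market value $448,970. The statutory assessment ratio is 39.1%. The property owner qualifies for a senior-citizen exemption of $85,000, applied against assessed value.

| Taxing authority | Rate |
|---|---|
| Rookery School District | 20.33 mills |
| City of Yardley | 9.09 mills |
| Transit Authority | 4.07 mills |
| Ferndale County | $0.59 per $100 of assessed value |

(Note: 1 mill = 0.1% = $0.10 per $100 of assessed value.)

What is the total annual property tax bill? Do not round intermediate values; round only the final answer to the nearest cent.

Assessed value = $448,970 × 0.391 = $175,547.27
Taxable value = $175,547.27 − $85,000 = $90,547.27
Rookery School District: $90,547.27 × 0.02033 = $1,840.8259991
City of Yardley: $90,547.27 × 0.00909 = $823.0746843
Transit Authority: $90,547.27 × 0.00407 = $368.5273889
Ferndale County: $90,547.27 × 0.0059 = $534.228893
Total = $3,566.6569653

$3,566.66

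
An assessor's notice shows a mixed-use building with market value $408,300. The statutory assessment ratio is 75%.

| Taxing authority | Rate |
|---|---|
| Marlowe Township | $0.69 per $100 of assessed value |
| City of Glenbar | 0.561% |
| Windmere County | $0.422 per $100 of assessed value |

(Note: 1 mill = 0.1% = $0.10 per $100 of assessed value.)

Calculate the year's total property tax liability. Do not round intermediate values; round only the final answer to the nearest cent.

$5,123.14

Assessed value = $408,300 × 0.75 = $306,225
Marlowe Township: $306,225 × 0.0069 = $2,112.9525
City of Glenbar: $306,225 × 0.00561 = $1,717.92225
Windmere County: $306,225 × 0.00422 = $1,292.2695
Total = $5,123.14425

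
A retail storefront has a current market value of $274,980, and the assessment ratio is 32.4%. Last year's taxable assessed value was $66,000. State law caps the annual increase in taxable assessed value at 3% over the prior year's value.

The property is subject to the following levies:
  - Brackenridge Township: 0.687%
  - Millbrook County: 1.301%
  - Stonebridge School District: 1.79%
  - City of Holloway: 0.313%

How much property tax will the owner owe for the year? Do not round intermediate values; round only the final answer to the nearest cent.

Uncapped assessed value = $274,980 × 0.324 = $89,093.52
Cap limit = $66,000 × 1.03 = $67,980
Taxable assessed value = min($89,093.52, $67,980) = $67,980 (cap binds)
Brackenridge Township: $67,980 × 0.00687 = $467.0226
Millbrook County: $67,980 × 0.01301 = $884.4198
Stonebridge School District: $67,980 × 0.0179 = $1,216.842
City of Holloway: $67,980 × 0.00313 = $212.7774
Total = $2,781.0618

$2,781.06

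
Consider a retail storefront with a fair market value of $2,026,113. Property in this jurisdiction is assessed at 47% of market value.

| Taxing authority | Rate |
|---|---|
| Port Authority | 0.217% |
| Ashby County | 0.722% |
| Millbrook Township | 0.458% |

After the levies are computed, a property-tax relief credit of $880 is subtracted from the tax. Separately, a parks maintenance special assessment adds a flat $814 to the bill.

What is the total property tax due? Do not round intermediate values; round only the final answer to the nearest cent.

$13,237.26

Assessed value = $2,026,113 × 0.47 = $952,273.11
Port Authority: $952,273.11 × 0.00217 = $2,066.4326487
Ashby County: $952,273.11 × 0.00722 = $6,875.4118542
Millbrook Township: $952,273.11 × 0.00458 = $4,361.4108438
Levies subtotal = $13,303.2553467
After credit = $13,303.2553467 − $880 = $12,423.2553467
Total = $12,423.2553467 + $814 = $13,237.2553467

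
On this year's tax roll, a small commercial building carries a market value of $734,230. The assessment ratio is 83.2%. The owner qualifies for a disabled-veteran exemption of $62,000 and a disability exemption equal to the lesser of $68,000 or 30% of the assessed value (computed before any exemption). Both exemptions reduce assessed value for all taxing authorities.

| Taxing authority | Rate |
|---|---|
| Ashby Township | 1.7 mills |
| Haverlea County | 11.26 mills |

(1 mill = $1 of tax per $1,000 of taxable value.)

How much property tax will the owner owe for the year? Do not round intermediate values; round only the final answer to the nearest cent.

$6,232.20

Assessed value = $734,230 × 0.832 = $610,879.36
Disability exemption = min($68,000, 30% × $610,879.36) = min($68,000, $183,263.808) = $68,000 (dollar cap binds)
Taxable value = $610,879.36 − $62,000 − $68,000 = $480,879.36
Ashby Township: $480,879.36 × 0.0017 = $817.494912
Haverlea County: $480,879.36 × 0.01126 = $5,414.7015936
Total = $6,232.1965056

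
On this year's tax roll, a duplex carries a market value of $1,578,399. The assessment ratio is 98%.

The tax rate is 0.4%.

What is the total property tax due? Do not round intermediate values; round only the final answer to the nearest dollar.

Assessed value = $1,578,399 × 0.98 = $1,546,831.02
Tax = $1,546,831.02 × 0.004 = $6,187.32408

$6,187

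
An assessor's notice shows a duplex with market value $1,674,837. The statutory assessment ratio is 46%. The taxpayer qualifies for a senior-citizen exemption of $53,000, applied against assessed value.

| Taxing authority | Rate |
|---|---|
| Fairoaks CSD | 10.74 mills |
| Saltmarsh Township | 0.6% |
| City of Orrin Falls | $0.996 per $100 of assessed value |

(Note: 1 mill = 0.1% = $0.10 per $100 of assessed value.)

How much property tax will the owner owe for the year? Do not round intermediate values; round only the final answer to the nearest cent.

Assessed value = $1,674,837 × 0.46 = $770,425.02
Taxable value = $770,425.02 − $53,000 = $717,425.02
Fairoaks CSD: $717,425.02 × 0.01074 = $7,705.1447148
Saltmarsh Township: $717,425.02 × 0.006 = $4,304.55012
City of Orrin Falls: $717,425.02 × 0.00996 = $7,145.5531992
Total = $19,155.248034

$19,155.25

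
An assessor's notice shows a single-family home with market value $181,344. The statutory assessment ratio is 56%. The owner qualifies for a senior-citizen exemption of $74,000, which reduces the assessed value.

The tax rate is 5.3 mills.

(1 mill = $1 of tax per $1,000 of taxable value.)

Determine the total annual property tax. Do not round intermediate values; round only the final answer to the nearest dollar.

Assessed value = $181,344 × 0.56 = $101,552.64
Taxable value = $101,552.64 − $74,000 = $27,552.64
Tax = $27,552.64 × 0.0053 = $146.028992

$146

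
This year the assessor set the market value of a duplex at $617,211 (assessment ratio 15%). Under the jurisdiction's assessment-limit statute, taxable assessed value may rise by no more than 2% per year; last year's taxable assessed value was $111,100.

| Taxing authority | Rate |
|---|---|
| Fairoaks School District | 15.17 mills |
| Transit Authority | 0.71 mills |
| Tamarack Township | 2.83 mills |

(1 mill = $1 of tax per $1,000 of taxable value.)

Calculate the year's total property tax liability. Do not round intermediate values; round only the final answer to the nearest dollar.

Uncapped assessed value = $617,211 × 0.15 = $92,581.65
Cap limit = $111,100 × 1.02 = $113,322
Taxable assessed value = min($92,581.65, $113,322) = $92,581.65 (cap does not bind)
Fairoaks School District: $92,581.65 × 0.01517 = $1,404.4636305
Transit Authority: $92,581.65 × 0.00071 = $65.7329715
Tamarack Township: $92,581.65 × 0.00283 = $262.0060695
Total = $1,732.2026715

$1,732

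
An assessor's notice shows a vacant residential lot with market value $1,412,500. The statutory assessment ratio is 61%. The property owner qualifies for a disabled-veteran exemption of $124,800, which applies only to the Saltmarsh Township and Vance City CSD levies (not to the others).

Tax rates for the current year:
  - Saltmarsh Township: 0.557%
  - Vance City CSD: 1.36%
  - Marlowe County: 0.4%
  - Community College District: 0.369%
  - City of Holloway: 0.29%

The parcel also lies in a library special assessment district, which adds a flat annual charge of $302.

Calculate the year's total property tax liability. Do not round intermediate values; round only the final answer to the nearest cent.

$23,551.54

Assessed value = $1,412,500 × 0.61 = $861,625
Saltmarsh Township: ($861,625 − $124,800) × 0.00557 = $736,825 × 0.00557 = $4,104.11525
Vance City CSD: ($861,625 − $124,800) × 0.0136 = $736,825 × 0.0136 = $10,020.82
Marlowe County: $861,625 × 0.004 = $3,446.5
Community College District: $861,625 × 0.00369 = $3,179.39625
City of Holloway: $861,625 × 0.0029 = $2,498.7125
Levies subtotal = $23,249.544
Total = $23,249.544 + $302 = $23,551.544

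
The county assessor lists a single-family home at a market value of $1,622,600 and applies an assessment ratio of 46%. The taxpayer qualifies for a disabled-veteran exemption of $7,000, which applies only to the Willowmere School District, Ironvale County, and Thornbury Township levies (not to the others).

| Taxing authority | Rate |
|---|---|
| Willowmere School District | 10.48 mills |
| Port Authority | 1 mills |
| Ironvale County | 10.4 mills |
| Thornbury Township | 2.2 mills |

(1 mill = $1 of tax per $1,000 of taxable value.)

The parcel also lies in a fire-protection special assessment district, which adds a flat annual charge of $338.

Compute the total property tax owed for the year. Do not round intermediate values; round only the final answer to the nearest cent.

$18,149.66

Assessed value = $1,622,600 × 0.46 = $746,396
Willowmere School District: ($746,396 − $7,000) × 0.01048 = $739,396 × 0.01048 = $7,748.87008
Port Authority: $746,396 × 0.001 = $746.396
Ironvale County: ($746,396 − $7,000) × 0.0104 = $739,396 × 0.0104 = $7,689.7184
Thornbury Township: ($746,396 − $7,000) × 0.0022 = $739,396 × 0.0022 = $1,626.6712
Levies subtotal = $17,811.65568
Total = $17,811.65568 + $338 = $18,149.65568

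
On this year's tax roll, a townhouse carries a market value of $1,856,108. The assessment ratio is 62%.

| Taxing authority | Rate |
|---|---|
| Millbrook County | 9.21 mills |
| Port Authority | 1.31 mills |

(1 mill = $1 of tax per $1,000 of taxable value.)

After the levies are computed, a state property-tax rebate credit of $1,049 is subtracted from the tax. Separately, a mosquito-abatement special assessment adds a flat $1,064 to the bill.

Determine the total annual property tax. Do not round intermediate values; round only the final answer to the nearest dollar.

$12,121

Assessed value = $1,856,108 × 0.62 = $1,150,786.96
Millbrook County: $1,150,786.96 × 0.00921 = $10,598.7479016
Port Authority: $1,150,786.96 × 0.00131 = $1,507.5309176
Levies subtotal = $12,106.2788192
After credit = $12,106.2788192 − $1,049 = $11,057.2788192
Total = $11,057.2788192 + $1,064 = $12,121.2788192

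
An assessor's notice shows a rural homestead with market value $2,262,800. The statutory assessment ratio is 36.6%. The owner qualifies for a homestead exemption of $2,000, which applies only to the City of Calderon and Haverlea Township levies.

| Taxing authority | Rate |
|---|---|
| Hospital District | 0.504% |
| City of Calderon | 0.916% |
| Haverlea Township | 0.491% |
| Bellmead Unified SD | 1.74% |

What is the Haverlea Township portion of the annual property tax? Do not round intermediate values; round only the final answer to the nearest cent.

Assessed value = $2,262,800 × 0.366 = $828,184.8
Haverlea Township taxable value = $828,184.8 − $2,000 = $826,184.8
Haverlea Township levy = $826,184.8 × 0.00491 = $4,056.567368

$4,056.57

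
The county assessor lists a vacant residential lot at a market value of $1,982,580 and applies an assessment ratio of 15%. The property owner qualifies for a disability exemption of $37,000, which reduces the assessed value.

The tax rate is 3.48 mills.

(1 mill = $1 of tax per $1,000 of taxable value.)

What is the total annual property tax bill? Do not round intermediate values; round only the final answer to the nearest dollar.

$906

Assessed value = $1,982,580 × 0.15 = $297,387
Taxable value = $297,387 − $37,000 = $260,387
Tax = $260,387 × 0.00348 = $906.14676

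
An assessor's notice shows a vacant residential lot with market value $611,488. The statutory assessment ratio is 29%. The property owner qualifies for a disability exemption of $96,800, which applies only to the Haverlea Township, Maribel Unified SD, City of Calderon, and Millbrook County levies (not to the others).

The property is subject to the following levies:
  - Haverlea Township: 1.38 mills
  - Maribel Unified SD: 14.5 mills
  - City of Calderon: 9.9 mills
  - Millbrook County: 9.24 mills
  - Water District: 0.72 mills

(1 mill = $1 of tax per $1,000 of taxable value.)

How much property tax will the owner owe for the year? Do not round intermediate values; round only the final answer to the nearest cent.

$2,947.89

Assessed value = $611,488 × 0.29 = $177,331.52
Haverlea Township: ($177,331.52 − $96,800) × 0.00138 = $80,531.52 × 0.00138 = $111.1334976
Maribel Unified SD: ($177,331.52 − $96,800) × 0.0145 = $80,531.52 × 0.0145 = $1,167.70704
City of Calderon: ($177,331.52 − $96,800) × 0.0099 = $80,531.52 × 0.0099 = $797.262048
Millbrook County: ($177,331.52 − $96,800) × 0.00924 = $80,531.52 × 0.00924 = $744.1112448
Water District: $177,331.52 × 0.00072 = $127.6786944
Total = $2,947.8925248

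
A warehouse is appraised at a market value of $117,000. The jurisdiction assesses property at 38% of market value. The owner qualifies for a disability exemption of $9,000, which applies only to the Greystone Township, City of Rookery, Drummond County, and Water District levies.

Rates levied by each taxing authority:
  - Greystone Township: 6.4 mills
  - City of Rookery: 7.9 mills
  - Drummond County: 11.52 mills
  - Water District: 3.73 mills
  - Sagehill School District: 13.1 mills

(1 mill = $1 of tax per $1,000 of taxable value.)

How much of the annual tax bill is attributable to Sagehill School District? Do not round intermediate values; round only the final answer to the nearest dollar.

$582

Assessed value = $117,000 × 0.38 = $44,460
Sagehill School District taxable value = $44,460 (exemption does not apply)
Sagehill School District levy = $44,460 × 0.0131 = $582.426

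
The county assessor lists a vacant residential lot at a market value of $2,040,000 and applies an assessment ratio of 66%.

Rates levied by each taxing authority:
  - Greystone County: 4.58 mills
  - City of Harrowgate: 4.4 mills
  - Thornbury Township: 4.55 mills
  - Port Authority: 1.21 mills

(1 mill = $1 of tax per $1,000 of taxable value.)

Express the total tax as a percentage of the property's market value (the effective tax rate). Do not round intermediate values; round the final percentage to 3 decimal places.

Assessed value = $2,040,000 × 0.66 = $1,346,400
Greystone County: $1,346,400 × 0.00458 = $6,166.512
City of Harrowgate: $1,346,400 × 0.0044 = $5,924.16
Thornbury Township: $1,346,400 × 0.00455 = $6,126.12
Port Authority: $1,346,400 × 0.00121 = $1,629.144
Total tax = $19,845.936
Effective rate = $19,845.936 ÷ $2,040,000 = 0.973% of market value

0.973%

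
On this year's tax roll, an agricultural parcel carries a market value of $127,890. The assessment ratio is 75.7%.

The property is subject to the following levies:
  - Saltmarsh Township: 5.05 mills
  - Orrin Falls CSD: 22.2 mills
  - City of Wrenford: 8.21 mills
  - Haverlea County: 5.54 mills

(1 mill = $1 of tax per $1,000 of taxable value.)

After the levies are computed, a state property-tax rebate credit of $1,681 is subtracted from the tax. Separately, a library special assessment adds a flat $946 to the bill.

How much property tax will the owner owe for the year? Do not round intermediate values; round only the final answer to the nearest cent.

$3,234.32

Assessed value = $127,890 × 0.757 = $96,812.73
Saltmarsh Township: $96,812.73 × 0.00505 = $488.9042865
Orrin Falls CSD: $96,812.73 × 0.0222 = $2,149.242606
City of Wrenford: $96,812.73 × 0.00821 = $794.8325133
Haverlea County: $96,812.73 × 0.00554 = $536.3425242
Levies subtotal = $3,969.32193
After credit = $3,969.32193 − $1,681 = $2,288.32193
Total = $2,288.32193 + $946 = $3,234.32193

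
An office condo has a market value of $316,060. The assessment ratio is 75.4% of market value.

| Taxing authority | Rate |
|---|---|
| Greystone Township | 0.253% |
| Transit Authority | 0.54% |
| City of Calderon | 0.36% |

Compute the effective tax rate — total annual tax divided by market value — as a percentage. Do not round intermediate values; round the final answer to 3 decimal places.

0.869%

Assessed value = $316,060 × 0.754 = $238,309.24
Greystone Township: $238,309.24 × 0.00253 = $602.9223772
Transit Authority: $238,309.24 × 0.0054 = $1,286.869896
City of Calderon: $238,309.24 × 0.0036 = $857.913264
Total tax = $2,747.7055372
Effective rate = $2,747.7055372 ÷ $316,060 = 0.869% of market value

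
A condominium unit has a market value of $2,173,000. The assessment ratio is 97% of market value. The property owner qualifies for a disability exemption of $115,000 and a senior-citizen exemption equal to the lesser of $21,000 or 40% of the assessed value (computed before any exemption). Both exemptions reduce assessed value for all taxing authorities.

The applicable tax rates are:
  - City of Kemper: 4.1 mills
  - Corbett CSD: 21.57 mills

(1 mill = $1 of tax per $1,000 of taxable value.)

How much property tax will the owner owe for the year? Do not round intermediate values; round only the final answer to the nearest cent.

Assessed value = $2,173,000 × 0.97 = $2,107,810
Senior-citizen exemption = min($21,000, 40% × $2,107,810) = min($21,000, $843,124) = $21,000 (dollar cap binds)
Taxable value = $2,107,810 − $115,000 − $21,000 = $1,971,810
City of Kemper: $1,971,810 × 0.0041 = $8,084.421
Corbett CSD: $1,971,810 × 0.02157 = $42,531.9417
Total = $50,616.3627

$50,616.36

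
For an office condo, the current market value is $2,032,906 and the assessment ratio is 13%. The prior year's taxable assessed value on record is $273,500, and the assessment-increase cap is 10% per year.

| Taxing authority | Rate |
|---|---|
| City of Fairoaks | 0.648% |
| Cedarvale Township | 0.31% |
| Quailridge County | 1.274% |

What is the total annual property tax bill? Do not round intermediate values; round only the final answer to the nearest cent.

Uncapped assessed value = $2,032,906 × 0.13 = $264,277.78
Cap limit = $273,500 × 1.1 = $300,850
Taxable assessed value = min($264,277.78, $300,850) = $264,277.78 (cap does not bind)
City of Fairoaks: $264,277.78 × 0.00648 = $1,712.5200144
Cedarvale Township: $264,277.78 × 0.0031 = $819.261118
Quailridge County: $264,277.78 × 0.01274 = $3,366.8989172
Total = $5,898.6800496

$5,898.68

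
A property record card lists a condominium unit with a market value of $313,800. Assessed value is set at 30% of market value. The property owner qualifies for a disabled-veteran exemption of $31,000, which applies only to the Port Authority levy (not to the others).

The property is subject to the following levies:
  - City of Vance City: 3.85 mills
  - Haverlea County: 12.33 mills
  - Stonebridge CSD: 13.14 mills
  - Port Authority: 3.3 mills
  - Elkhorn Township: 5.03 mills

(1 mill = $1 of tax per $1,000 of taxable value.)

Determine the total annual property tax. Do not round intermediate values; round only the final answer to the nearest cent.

$3,442.07

Assessed value = $313,800 × 0.3 = $94,140
City of Vance City: $94,140 × 0.00385 = $362.439
Haverlea County: $94,140 × 0.01233 = $1,160.7462
Stonebridge CSD: $94,140 × 0.01314 = $1,236.9996
Port Authority: ($94,140 − $31,000) × 0.0033 = $63,140 × 0.0033 = $208.362
Elkhorn Township: $94,140 × 0.00503 = $473.5242
Total = $3,442.071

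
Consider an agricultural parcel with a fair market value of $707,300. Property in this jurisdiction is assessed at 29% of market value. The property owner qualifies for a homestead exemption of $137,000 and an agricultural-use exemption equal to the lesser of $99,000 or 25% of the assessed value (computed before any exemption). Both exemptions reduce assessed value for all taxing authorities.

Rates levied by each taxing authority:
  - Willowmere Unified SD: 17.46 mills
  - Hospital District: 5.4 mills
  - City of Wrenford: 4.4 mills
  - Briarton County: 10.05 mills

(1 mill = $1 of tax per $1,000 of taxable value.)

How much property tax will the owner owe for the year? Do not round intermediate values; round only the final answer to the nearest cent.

Assessed value = $707,300 × 0.29 = $205,117
Agricultural-use exemption = min($99,000, 25% × $205,117) = min($99,000, $51,279.25) = $51,279.25 (percentage binds)
Taxable value = $205,117 − $137,000 − $51,279.25 = $16,837.75
Willowmere Unified SD: $16,837.75 × 0.01746 = $293.987115
Hospital District: $16,837.75 × 0.0054 = $90.92385
City of Wrenford: $16,837.75 × 0.0044 = $74.0861
Briarton County: $16,837.75 × 0.01005 = $169.2193875
Total = $628.2164525

$628.22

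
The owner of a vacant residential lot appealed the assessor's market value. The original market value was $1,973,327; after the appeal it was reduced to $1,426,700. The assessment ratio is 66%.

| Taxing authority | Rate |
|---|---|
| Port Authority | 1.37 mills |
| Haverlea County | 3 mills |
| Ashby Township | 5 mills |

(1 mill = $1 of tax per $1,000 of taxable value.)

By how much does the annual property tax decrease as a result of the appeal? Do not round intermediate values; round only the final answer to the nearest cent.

$3,380.45

Old assessed value = $1,973,327 × 0.66 = $1,302,395.82
New assessed value = $1,426,700 × 0.66 = $941,622
Combined rate = 0.00137 + 0.003 + 0.005 = 0.00937
Old tax = $1,302,395.82 × 0.00937 = $12,203.4488334
New tax = $941,622 × 0.00937 = $8,822.99814
Reduction = $12,203.4488334 − $8,822.99814 = $3,380.4506934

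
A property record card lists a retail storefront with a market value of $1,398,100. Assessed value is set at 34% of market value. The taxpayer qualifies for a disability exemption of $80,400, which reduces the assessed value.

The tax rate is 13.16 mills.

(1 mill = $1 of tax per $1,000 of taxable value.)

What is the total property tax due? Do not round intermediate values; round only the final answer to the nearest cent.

$5,197.59

Assessed value = $1,398,100 × 0.34 = $475,354
Taxable value = $475,354 − $80,400 = $394,954
Tax = $394,954 × 0.01316 = $5,197.59464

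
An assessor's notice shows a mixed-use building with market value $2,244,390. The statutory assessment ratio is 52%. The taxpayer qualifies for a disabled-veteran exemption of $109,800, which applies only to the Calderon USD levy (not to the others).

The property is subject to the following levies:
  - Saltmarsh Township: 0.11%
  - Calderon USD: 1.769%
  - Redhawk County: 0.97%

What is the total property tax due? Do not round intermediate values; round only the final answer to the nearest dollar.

Assessed value = $2,244,390 × 0.52 = $1,167,082.8
Saltmarsh Township: $1,167,082.8 × 0.0011 = $1,283.79108
Calderon USD: ($1,167,082.8 − $109,800) × 0.01769 = $1,057,282.8 × 0.01769 = $18,703.332732
Redhawk County: $1,167,082.8 × 0.0097 = $11,320.70316
Total = $31,307.826972

$31,308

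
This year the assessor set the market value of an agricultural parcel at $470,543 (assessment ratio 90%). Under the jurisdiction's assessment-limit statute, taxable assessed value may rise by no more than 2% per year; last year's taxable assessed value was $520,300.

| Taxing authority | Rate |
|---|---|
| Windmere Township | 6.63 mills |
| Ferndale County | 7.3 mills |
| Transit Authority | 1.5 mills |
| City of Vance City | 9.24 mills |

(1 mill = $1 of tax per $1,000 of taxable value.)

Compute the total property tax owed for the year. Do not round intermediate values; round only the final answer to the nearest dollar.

Uncapped assessed value = $470,543 × 0.9 = $423,488.7
Cap limit = $520,300 × 1.02 = $530,706
Taxable assessed value = min($423,488.7, $530,706) = $423,488.7 (cap does not bind)
Windmere Township: $423,488.7 × 0.00663 = $2,807.730081
Ferndale County: $423,488.7 × 0.0073 = $3,091.46751
Transit Authority: $423,488.7 × 0.0015 = $635.23305
City of Vance City: $423,488.7 × 0.00924 = $3,913.035588
Total = $10,447.466229

$10,447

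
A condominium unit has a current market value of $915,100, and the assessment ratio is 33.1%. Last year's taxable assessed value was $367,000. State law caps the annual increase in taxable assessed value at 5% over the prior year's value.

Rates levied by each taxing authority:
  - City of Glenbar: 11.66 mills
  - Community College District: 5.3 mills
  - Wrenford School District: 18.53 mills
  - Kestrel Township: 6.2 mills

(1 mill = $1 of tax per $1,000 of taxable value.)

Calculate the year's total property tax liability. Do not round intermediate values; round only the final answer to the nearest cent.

$12,627.82

Uncapped assessed value = $915,100 × 0.331 = $302,898.1
Cap limit = $367,000 × 1.05 = $385,350
Taxable assessed value = min($302,898.1, $385,350) = $302,898.1 (cap does not bind)
City of Glenbar: $302,898.1 × 0.01166 = $3,531.791846
Community College District: $302,898.1 × 0.0053 = $1,605.35993
Wrenford School District: $302,898.1 × 0.01853 = $5,612.701793
Kestrel Township: $302,898.1 × 0.0062 = $1,877.96822
Total = $12,627.821789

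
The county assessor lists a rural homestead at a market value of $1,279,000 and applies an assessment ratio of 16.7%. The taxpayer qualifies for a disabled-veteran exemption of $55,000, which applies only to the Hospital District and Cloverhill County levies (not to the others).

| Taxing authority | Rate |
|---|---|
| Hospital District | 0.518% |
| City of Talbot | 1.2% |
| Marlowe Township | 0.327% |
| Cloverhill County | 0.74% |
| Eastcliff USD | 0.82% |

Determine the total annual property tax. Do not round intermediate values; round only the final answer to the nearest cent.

Assessed value = $1,279,000 × 0.167 = $213,593
Hospital District: ($213,593 − $55,000) × 0.00518 = $158,593 × 0.00518 = $821.51174
City of Talbot: $213,593 × 0.012 = $2,563.116
Marlowe Township: $213,593 × 0.00327 = $698.44911
Cloverhill County: ($213,593 − $55,000) × 0.0074 = $158,593 × 0.0074 = $1,173.5882
Eastcliff USD: $213,593 × 0.0082 = $1,751.4626
Total = $7,008.12765

$7,008.13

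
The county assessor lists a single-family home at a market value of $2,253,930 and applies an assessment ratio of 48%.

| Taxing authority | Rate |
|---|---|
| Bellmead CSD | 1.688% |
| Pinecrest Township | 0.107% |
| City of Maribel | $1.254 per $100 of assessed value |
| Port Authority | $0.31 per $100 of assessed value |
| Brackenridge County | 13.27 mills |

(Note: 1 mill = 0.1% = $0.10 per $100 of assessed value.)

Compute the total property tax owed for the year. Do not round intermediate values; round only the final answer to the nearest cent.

Assessed value = $2,253,930 × 0.48 = $1,081,886.4
Bellmead CSD: $1,081,886.4 × 0.01688 = $18,262.242432
Pinecrest Township: $1,081,886.4 × 0.00107 = $1,157.618448
City of Maribel: $1,081,886.4 × 0.01254 = $13,566.855456
Port Authority: $1,081,886.4 × 0.0031 = $3,353.84784
Brackenridge County: $1,081,886.4 × 0.01327 = $14,356.632528
Total = $50,697.196704

$50,697.20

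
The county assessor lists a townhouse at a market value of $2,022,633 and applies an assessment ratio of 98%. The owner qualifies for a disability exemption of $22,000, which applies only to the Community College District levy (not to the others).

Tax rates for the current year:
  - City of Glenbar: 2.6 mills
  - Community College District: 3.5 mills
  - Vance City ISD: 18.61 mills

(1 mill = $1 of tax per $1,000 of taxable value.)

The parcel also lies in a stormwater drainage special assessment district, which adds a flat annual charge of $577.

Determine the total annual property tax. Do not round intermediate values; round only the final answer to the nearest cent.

$49,479.68

Assessed value = $2,022,633 × 0.98 = $1,982,180.34
City of Glenbar: $1,982,180.34 × 0.0026 = $5,153.668884
Community College District: ($1,982,180.34 − $22,000) × 0.0035 = $1,960,180.34 × 0.0035 = $6,860.63119
Vance City ISD: $1,982,180.34 × 0.01861 = $36,888.3761274
Levies subtotal = $48,902.6762014
Total = $48,902.6762014 + $577 = $49,479.6762014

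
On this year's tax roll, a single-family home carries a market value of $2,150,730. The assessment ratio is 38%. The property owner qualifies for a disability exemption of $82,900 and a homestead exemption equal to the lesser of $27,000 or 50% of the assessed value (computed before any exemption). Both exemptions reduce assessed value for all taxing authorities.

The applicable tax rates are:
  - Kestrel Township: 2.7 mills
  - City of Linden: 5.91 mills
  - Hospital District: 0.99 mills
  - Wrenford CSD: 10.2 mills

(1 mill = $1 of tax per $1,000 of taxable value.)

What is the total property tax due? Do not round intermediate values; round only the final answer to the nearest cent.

$14,006.07

Assessed value = $2,150,730 × 0.38 = $817,277.4
Homestead exemption = min($27,000, 50% × $817,277.4) = min($27,000, $408,638.7) = $27,000 (dollar cap binds)
Taxable value = $817,277.4 − $82,900 − $27,000 = $707,377.4
Kestrel Township: $707,377.4 × 0.0027 = $1,909.91898
City of Linden: $707,377.4 × 0.00591 = $4,180.600434
Hospital District: $707,377.4 × 0.00099 = $700.303626
Wrenford CSD: $707,377.4 × 0.0102 = $7,215.24948
Total = $14,006.07252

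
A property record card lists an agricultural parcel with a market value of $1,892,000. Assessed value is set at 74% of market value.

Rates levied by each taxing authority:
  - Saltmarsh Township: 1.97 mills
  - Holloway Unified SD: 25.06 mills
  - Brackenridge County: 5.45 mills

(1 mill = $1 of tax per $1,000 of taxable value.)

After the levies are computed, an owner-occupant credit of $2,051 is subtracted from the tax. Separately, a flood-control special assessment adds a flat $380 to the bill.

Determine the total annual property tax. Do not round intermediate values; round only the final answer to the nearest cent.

$43,803.60

Assessed value = $1,892,000 × 0.74 = $1,400,080
Saltmarsh Township: $1,400,080 × 0.00197 = $2,758.1576
Holloway Unified SD: $1,400,080 × 0.02506 = $35,086.0048
Brackenridge County: $1,400,080 × 0.00545 = $7,630.436
Levies subtotal = $45,474.5984
After credit = $45,474.5984 − $2,051 = $43,423.5984
Total = $43,423.5984 + $380 = $43,803.5984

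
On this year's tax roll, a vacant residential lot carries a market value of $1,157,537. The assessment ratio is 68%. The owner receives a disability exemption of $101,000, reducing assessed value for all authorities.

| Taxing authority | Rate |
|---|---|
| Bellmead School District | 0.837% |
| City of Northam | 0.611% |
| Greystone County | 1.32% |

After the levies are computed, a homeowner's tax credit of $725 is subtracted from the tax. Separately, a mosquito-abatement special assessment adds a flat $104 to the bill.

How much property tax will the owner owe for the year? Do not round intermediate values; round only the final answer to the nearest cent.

$18,370.94

Assessed value = $1,157,537 × 0.68 = $787,125.16
Taxable value = $787,125.16 − $101,000 = $686,125.16
Bellmead School District: $686,125.16 × 0.00837 = $5,742.8675892
City of Northam: $686,125.16 × 0.00611 = $4,192.2247276
Greystone County: $686,125.16 × 0.0132 = $9,056.852112
Levies subtotal = $18,991.9444288
After credit = $18,991.9444288 − $725 = $18,266.9444288
Total = $18,266.9444288 + $104 = $18,370.9444288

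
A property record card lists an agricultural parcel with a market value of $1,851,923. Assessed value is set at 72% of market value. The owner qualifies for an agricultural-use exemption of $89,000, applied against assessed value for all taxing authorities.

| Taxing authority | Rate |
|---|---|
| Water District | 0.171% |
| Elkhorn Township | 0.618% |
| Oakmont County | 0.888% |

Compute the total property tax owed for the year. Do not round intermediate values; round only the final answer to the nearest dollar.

$20,868

Assessed value = $1,851,923 × 0.72 = $1,333,384.56
Taxable value = $1,333,384.56 − $89,000 = $1,244,384.56
Water District: $1,244,384.56 × 0.00171 = $2,127.8975976
Elkhorn Township: $1,244,384.56 × 0.00618 = $7,690.2965808
Oakmont County: $1,244,384.56 × 0.00888 = $11,050.1348928
Total = $2,127.8975976 + $7,690.2965808 + $11,050.1348928 = $20,868.3290712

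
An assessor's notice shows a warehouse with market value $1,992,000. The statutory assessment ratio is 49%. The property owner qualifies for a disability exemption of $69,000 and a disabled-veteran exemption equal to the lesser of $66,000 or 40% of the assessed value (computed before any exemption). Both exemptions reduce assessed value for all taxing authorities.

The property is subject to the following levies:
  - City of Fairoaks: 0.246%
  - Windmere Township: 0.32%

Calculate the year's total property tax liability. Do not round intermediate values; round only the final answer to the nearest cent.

Assessed value = $1,992,000 × 0.49 = $976,080
Disabled-veteran exemption = min($66,000, 40% × $976,080) = min($66,000, $390,432) = $66,000 (dollar cap binds)
Taxable value = $976,080 − $69,000 − $66,000 = $841,080
City of Fairoaks: $841,080 × 0.00246 = $2,069.0568
Windmere Township: $841,080 × 0.0032 = $2,691.456
Total = $4,760.5128

$4,760.51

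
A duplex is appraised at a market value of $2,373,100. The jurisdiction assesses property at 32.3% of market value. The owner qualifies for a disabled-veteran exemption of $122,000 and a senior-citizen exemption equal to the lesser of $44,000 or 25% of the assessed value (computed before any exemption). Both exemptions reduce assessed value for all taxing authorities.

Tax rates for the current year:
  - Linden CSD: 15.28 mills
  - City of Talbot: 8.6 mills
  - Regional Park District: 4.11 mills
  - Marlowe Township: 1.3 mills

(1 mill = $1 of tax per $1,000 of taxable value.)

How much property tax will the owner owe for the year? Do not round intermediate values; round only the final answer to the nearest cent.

$17,588.98

Assessed value = $2,373,100 × 0.323 = $766,511.3
Senior-citizen exemption = min($44,000, 25% × $766,511.3) = min($44,000, $191,627.825) = $44,000 (dollar cap binds)
Taxable value = $766,511.3 − $122,000 − $44,000 = $600,511.3
Linden CSD: $600,511.3 × 0.01528 = $9,175.812664
City of Talbot: $600,511.3 × 0.0086 = $5,164.39718
Regional Park District: $600,511.3 × 0.00411 = $2,468.101443
Marlowe Township: $600,511.3 × 0.0013 = $780.66469
Total = $17,588.975977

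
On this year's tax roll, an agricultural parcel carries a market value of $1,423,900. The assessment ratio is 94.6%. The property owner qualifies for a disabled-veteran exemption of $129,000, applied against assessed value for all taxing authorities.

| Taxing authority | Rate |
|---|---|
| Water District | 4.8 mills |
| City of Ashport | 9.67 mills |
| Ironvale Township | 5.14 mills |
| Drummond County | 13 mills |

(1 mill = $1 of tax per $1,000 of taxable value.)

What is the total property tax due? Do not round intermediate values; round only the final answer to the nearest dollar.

Assessed value = $1,423,900 × 0.946 = $1,347,009.4
Taxable value = $1,347,009.4 − $129,000 = $1,218,009.4
Water District: $1,218,009.4 × 0.0048 = $5,846.44512
City of Ashport: $1,218,009.4 × 0.00967 = $11,778.150898
Ironvale Township: $1,218,009.4 × 0.00514 = $6,260.568316
Drummond County: $1,218,009.4 × 0.013 = $15,834.1222
Total = $5,846.44512 + $11,778.150898 + $6,260.568316 + $15,834.1222 = $39,719.286534

$39,719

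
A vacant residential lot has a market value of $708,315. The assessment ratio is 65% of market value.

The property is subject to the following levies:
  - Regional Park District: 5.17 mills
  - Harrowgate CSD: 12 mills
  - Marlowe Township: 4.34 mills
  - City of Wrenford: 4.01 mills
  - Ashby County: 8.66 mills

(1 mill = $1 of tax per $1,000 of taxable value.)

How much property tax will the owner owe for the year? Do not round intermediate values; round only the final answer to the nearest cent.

Assessed value = $708,315 × 0.65 = $460,404.75
Regional Park District: $460,404.75 × 0.00517 = $2,380.2925575
Harrowgate CSD: $460,404.75 × 0.012 = $5,524.857
Marlowe Township: $460,404.75 × 0.00434 = $1,998.156615
City of Wrenford: $460,404.75 × 0.00401 = $1,846.2230475
Ashby County: $460,404.75 × 0.00866 = $3,987.105135
Total = $2,380.2925575 + $5,524.857 + $1,998.156615 + $1,846.2230475 + $3,987.105135 = $15,736.634355

$15,736.63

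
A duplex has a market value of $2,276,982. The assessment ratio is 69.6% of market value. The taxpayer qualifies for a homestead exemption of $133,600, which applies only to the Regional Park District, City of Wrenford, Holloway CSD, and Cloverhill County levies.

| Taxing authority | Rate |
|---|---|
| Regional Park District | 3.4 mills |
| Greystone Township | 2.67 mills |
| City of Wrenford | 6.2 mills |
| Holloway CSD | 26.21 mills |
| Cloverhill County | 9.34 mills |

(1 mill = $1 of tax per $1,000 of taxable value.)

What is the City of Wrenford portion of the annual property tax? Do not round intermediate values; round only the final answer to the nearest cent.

$8,997.31

Assessed value = $2,276,982 × 0.696 = $1,584,779.472
City of Wrenford taxable value = $1,584,779.472 − $133,600 = $1,451,179.472
City of Wrenford levy = $1,451,179.472 × 0.0062 = $8,997.3127264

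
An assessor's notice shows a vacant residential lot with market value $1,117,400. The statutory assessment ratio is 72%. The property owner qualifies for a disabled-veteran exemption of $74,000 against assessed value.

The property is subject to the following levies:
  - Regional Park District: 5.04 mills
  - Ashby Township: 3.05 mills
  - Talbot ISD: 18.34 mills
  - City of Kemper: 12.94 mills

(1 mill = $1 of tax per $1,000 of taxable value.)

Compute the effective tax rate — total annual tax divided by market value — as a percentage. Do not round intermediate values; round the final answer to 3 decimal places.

2.574%

Assessed value = $1,117,400 × 0.72 = $804,528
Taxable value = $804,528 − $74,000 = $730,528
Regional Park District: $730,528 × 0.00504 = $3,681.86112
Ashby Township: $730,528 × 0.00305 = $2,228.1104
Talbot ISD: $730,528 × 0.01834 = $13,397.88352
City of Kemper: $730,528 × 0.01294 = $9,453.03232
Total tax = $28,760.88736
Effective rate = $28,760.88736 ÷ $1,117,400 = 2.574% of market value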